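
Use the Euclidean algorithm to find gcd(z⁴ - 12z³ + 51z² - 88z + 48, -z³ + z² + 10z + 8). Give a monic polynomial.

Apply the Euclidean algorithm:
  z⁴ - 12z³ + 51z² - 88z + 48 = (-z + 11)(-z³ + z² + 10z + 8) + (50z² - 190z - 40)
  -z³ + z² + 10z + 8 = (-(1/50)z - 7/125)(50z² - 190z - 40) + (-(36/25)z + 144/25)
  50z² - 190z - 40 = (-(625/18)z - 125/18)(-(36/25)z + 144/25) + (0)
Last nonzero remainder: -(36/25)z + 144/25. Dividing through by -36/25 gives the monic gcd z - 4.

z - 4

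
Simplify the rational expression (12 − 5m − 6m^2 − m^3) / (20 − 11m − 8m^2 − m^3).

By polynomial division,
  −m^3 − 6m^2 − 5m + 12 = (−m^3 − 8m^2 − 11m + 20) + (2m^2 + 6m − 8)
  −m^3 − 8m^2 − 11m + 20 = (−(1/2)m − 5/2)(2m^2 + 6m − 8) + (0)
Last nonzero remainder: 2m^2 + 6m − 8. Dividing through by 2 gives the monic gcd m^2 + 3m − 4.
Cancel m^2 + 3m − 4 from numerator and denominator to get the reduced form.

(3 + m)/(5 + m)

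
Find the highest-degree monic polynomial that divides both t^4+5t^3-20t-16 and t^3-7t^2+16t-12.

By polynomial division,
  t^4+5t^3-20t-16 = (t+12)(t^3-7t^2+16t-12) + (68t^2-200t+128)
  t^3-7t^2+16t-12 = ((1/68)t-69/1156)(68t^2-200t+128) + ((630/289)t-1260/289)
  68t^2-200t+128 = ((9826/315)t-9248/315)((630/289)t-1260/289) + (0)
Last nonzero remainder: (630/289)t-1260/289. Dividing through by 630/289 gives the monic gcd t-2.

t-2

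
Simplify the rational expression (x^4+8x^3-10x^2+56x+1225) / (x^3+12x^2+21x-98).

(x^2-6x+25)/(x-2)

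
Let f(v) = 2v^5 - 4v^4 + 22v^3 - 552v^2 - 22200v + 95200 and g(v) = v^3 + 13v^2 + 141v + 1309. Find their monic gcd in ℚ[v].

v^2 + 2v + 119

By polynomial division,
  2v^5 - 4v^4 + 22v^3 - 552v^2 - 22200v + 95200 = (2v^2 - 30v + 130)(v^3 + 13v^2 + 141v + 1309) + (-630v^2 - 1260v - 74970)
  v^3 + 13v^2 + 141v + 1309 = (-(1/630)v - 11/630)(-630v^2 - 1260v - 74970) + (0)
Last nonzero remainder: -630v^2 - 1260v - 74970. Dividing through by -630 gives the monic gcd v^2 + 2v + 119.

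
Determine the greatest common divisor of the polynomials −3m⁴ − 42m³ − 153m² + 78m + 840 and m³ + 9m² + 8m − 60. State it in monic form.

m² + 3m − 10

Apply the Euclidean algorithm:
  −3m⁴ − 42m³ − 153m² + 78m + 840 = (−3m − 15)(m³ + 9m² + 8m − 60) + (6m² + 18m − 60)
  m³ + 9m² + 8m − 60 = ((1/6)m + 1)(6m² + 18m − 60) + (0)
Last nonzero remainder: 6m² + 18m − 60. Dividing through by 6 gives the monic gcd m² + 3m − 10.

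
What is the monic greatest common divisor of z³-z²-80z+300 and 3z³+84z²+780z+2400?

Repeated division with remainder:
  z³-z²-80z+300 = (1/3)(3z³+84z²+780z+2400) + (-29z²-340z-500)
  3z³+84z²+780z+2400 = (-(3/29)z-1416/841)(-29z²-340z-500) + ((131040/841)z+1310400/841)
  -29z²-340z-500 = (-(24389/131040)z-4205/13104)((131040/841)z+1310400/841) + (0)
Last nonzero remainder: (131040/841)z+1310400/841. Dividing through by 131040/841 gives the monic gcd z+10.

z+10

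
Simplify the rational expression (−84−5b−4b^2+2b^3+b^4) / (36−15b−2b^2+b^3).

(7+b+b^2)/(−3+b)

Euclidean algorithm in ℚ[b]:
  b^4+2b^3−4b^2−5b−84 = (b+4)(b^3−2b^2−15b+36) + (19b^2+19b−228)
  b^3−2b^2−15b+36 = ((1/19)b−3/19)(19b^2+19b−228) + (0)
Last nonzero remainder: 19b^2+19b−228. Dividing through by 19 gives the monic gcd b^2+b−12.
Cancel b^2+b−12 from numerator and denominator to get the reduced form.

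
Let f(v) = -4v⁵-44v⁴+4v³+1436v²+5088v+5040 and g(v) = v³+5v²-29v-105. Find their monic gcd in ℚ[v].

v²+10v+21

Repeated division with remainder:
  -4v⁵-44v⁴+4v³+1436v²+5088v+5040 = (-4v²-24v+8)(v³+5v²-29v-105) + (280v²+2800v+5880)
  v³+5v²-29v-105 = ((1/280)v-1/56)(280v²+2800v+5880) + (0)
Last nonzero remainder: 280v²+2800v+5880. Dividing through by 280 gives the monic gcd v²+10v+21.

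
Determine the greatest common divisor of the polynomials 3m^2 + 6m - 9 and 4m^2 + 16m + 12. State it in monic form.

m + 3

Repeated division with remainder:
  3m^2 + 6m - 9 = (3/4)(4m^2 + 16m + 12) + (-6m - 18)
  4m^2 + 16m + 12 = (-(2/3)m - 2/3)(-6m - 18) + (0)
Last nonzero remainder: -6m - 18. Dividing through by -6 gives the monic gcd m + 3.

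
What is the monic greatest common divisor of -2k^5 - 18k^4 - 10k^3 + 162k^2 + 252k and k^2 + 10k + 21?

k^2 + 10k + 21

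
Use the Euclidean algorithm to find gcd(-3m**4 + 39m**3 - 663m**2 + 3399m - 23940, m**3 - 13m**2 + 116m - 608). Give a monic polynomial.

m**2 - 5m + 76

Euclidean algorithm in ℚ[m]:
  -3m**4 + 39m**3 - 663m**2 + 3399m - 23940 = (-3m)(m**3 - 13m**2 + 116m - 608) + (-315m**2 + 1575m - 23940)
  m**3 - 13m**2 + 116m - 608 = (-(1/315)m + 8/315)(-315m**2 + 1575m - 23940) + (0)
Last nonzero remainder: -315m**2 + 1575m - 23940. Dividing through by -315 gives the monic gcd m**2 - 5m + 76.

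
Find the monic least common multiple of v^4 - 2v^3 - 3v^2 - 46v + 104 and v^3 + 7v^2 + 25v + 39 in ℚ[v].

v^5 + v^4 - 9v^3 - 55v^2 - 34v + 312

Euclidean algorithm in ℚ[v]:
  v^4 - 2v^3 - 3v^2 - 46v + 104 = (v - 9)(v^3 + 7v^2 + 25v + 39) + (35v^2 + 140v + 455)
  v^3 + 7v^2 + 25v + 39 = ((1/35)v + 3/35)(35v^2 + 140v + 455) + (0)
Last nonzero remainder: 35v^2 + 140v + 455. Dividing through by 35 gives the monic gcd v^2 + 4v + 13.
Then lcm(f, g) = f·g / gcd(f, g); expanding and making the result monic gives the answer.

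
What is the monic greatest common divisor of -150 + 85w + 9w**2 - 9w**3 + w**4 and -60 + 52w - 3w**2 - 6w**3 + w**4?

30 - 11w - 4w**2 + w**3

Apply the Euclidean algorithm:
  w**4 - 9w**3 + 9w**2 + 85w - 150 = (w**4 - 6w**3 - 3w**2 + 52w - 60) + (-3w**3 + 12w**2 + 33w - 90)
  w**4 - 6w**3 - 3w**2 + 52w - 60 = (-(1/3)w + 2/3)(-3w**3 + 12w**2 + 33w - 90) + (0)
Last nonzero remainder: -3w**3 + 12w**2 + 33w - 90. Dividing through by -3 gives the monic gcd w**3 - 4w**2 - 11w + 30.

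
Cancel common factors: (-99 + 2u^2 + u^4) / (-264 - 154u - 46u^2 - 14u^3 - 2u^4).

Euclidean algorithm in ℚ[u]:
  u^4 + 2u^2 - 99 = (-1/2)(-2u^4 - 14u^3 - 46u^2 - 154u - 264) + (-7u^3 - 21u^2 - 77u - 231)
  -2u^4 - 14u^3 - 46u^2 - 154u - 264 = ((2/7)u + 8/7)(-7u^3 - 21u^2 - 77u - 231) + (0)
Last nonzero remainder: -7u^3 - 21u^2 - 77u - 231. Dividing through by -7 gives the monic gcd u^3 + 3u^2 + 11u + 33.
Cancel u^3 + 3u^2 + 11u + 33 from numerator and denominator to get the reduced form.

(3 - u)/(8 + 2u)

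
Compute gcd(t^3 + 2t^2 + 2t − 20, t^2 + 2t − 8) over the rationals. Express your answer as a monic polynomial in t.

t − 2

Repeated division with remainder:
  t^3 + 2t^2 + 2t − 20 = (t)(t^2 + 2t − 8) + (10t − 20)
  t^2 + 2t − 8 = ((1/10)t + 2/5)(10t − 20) + (0)
Last nonzero remainder: 10t − 20. Dividing through by 10 gives the monic gcd t − 2.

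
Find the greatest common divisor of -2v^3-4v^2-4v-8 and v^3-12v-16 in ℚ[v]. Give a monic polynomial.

v+2

By polynomial division,
  -2v^3-4v^2-4v-8 = (-2)(v^3-12v-16) + (-4v^2-28v-40)
  v^3-12v-16 = (-(1/4)v+7/4)(-4v^2-28v-40) + (27v+54)
  -4v^2-28v-40 = (-(4/27)v-20/27)(27v+54) + (0)
Last nonzero remainder: 27v+54. Dividing through by 27 gives the monic gcd v+2.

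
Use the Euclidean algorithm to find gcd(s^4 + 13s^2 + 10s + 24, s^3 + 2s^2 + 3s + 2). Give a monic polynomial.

s^2 + s + 2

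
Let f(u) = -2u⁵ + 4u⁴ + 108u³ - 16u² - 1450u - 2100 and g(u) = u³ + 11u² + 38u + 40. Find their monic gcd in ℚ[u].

u² + 7u + 10

By polynomial division,
  -2u⁵ + 4u⁴ + 108u³ - 16u² - 1450u - 2100 = (-2u² + 26u - 102)(u³ + 11u² + 38u + 40) + (198u² + 1386u + 1980)
  u³ + 11u² + 38u + 40 = ((1/198)u + 2/99)(198u² + 1386u + 1980) + (0)
Last nonzero remainder: 198u² + 1386u + 1980. Dividing through by 198 gives the monic gcd u² + 7u + 10.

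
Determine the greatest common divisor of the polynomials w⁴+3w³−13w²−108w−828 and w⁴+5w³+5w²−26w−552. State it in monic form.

Repeated division with remainder:
  w⁴+3w³−13w²−108w−828 = (w⁴+5w³+5w²−26w−552) + (−2w³−18w²−82w−276)
  w⁴+5w³+5w²−26w−552 = (−(1/2)w+2)(−2w³−18w²−82w−276) + (0)
Last nonzero remainder: −2w³−18w²−82w−276. Dividing through by −2 gives the monic gcd w³+9w²+41w+138.

w³+9w²+41w+138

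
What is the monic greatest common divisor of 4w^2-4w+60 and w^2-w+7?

1

Apply the Euclidean algorithm:
  4w^2-4w+60 = (4)(w^2-w+7) + (32)
  w^2-w+7 = ((1/32)w^2-(1/32)w+7/32)(32) + (0)
The last nonzero remainder is the constant 32, so the polynomials are coprime and gcd = 1.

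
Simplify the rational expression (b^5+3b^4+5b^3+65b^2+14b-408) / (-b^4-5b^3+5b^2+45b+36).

Repeated division with remainder:
  b^5+3b^4+5b^3+65b^2+14b-408 = (-b+2)(-b^4-5b^3+5b^2+45b+36) + (20b^3+100b^2-40b-480)
  -b^4-5b^3+5b^2+45b+36 = (-(1/20)b)(20b^3+100b^2-40b-480) + (3b^2+21b+36)
  20b^3+100b^2-40b-480 = ((20/3)b-40/3)(3b^2+21b+36) + (0)
Last nonzero remainder: 3b^2+21b+36. Dividing through by 3 gives the monic gcd b^2+7b+12.
Cancel b^2+7b+12 from numerator and denominator to get the reduced form.

(-b^3+4b^2-21b+34)/(b^2-2b-3)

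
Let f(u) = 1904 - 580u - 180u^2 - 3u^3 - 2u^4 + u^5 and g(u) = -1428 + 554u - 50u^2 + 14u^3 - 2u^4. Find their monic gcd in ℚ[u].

-238 + 13u - 4u^2 + u^3

Repeated division with remainder:
  u^5 - 2u^4 - 3u^3 - 180u^2 - 580u + 1904 = (-(1/2)u - 5/2)(-2u^4 + 14u^3 - 50u^2 + 554u - 1428) + (7u^3 - 28u^2 + 91u - 1666)
  -2u^4 + 14u^3 - 50u^2 + 554u - 1428 = (-(2/7)u + 6/7)(7u^3 - 28u^2 + 91u - 1666) + (0)
Last nonzero remainder: 7u^3 - 28u^2 + 91u - 1666. Dividing through by 7 gives the monic gcd u^3 - 4u^2 + 13u - 238.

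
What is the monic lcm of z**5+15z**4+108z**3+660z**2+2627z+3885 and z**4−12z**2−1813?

z**6+8z**5+3z**4−96z**3−1993z**2−14504z−27195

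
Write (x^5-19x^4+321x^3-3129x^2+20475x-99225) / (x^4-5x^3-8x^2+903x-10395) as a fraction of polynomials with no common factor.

Euclidean algorithm in ℚ[x]:
  x^5-19x^4+321x^3-3129x^2+20475x-99225 = (x-14)(x^4-5x^3-8x^2+903x-10395) + (259x^3-4144x^2+43512x-244755)
  x^4-5x^3-8x^2+903x-10395 = ((1/259)x+11/259)(259x^3-4144x^2+43512x-244755) + (0)
Last nonzero remainder: 259x^3-4144x^2+43512x-244755. Dividing through by 259 gives the monic gcd x^3-16x^2+168x-945.
Cancel x^3-16x^2+168x-945 from numerator and denominator to get the reduced form.

(x^2-3x+105)/(x+11)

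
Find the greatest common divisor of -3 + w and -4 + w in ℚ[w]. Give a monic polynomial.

1

Apply the Euclidean algorithm:
  w - 3 = (w - 4) + (1)
  w - 4 = (w - 4)(1) + (0)
The last nonzero remainder is the constant 1, so the polynomials are coprime and gcd = 1.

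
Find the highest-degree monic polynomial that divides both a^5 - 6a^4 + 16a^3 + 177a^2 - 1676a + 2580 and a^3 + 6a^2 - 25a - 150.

a^2 + a - 30

By polynomial division,
  a^5 - 6a^4 + 16a^3 + 177a^2 - 1676a + 2580 = (a^2 - 12a + 113)(a^3 + 6a^2 - 25a - 150) + (-651a^2 - 651a + 19530)
  a^3 + 6a^2 - 25a - 150 = (-(1/651)a - 5/651)(-651a^2 - 651a + 19530) + (0)
Last nonzero remainder: -651a^2 - 651a + 19530. Dividing through by -651 gives the monic gcd a^2 + a - 30.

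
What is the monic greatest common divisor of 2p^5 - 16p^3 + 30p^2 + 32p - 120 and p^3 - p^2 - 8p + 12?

Euclidean algorithm in ℚ[p]:
  2p^5 - 16p^3 + 30p^2 + 32p - 120 = (2p^2 + 2p + 2)(p^3 - p^2 - 8p + 12) + (24p^2 + 24p - 144)
  p^3 - p^2 - 8p + 12 = ((1/24)p - 1/12)(24p^2 + 24p - 144) + (0)
Last nonzero remainder: 24p^2 + 24p - 144. Dividing through by 24 gives the monic gcd p^2 + p - 6.

p^2 + p - 6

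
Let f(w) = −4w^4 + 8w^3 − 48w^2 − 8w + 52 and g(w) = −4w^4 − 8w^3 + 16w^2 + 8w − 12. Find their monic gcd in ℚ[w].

Apply the Euclidean algorithm:
  −4w^4 + 8w^3 − 48w^2 − 8w + 52 = (−4w^4 − 8w^3 + 16w^2 + 8w − 12) + (16w^3 − 64w^2 − 16w + 64)
  −4w^4 − 8w^3 + 16w^2 + 8w − 12 = (−(1/4)w − 3/2)(16w^3 − 64w^2 − 16w + 64) + (−84w^2 + 84)
  16w^3 − 64w^2 − 16w + 64 = (−(4/21)w + 16/21)(−84w^2 + 84) + (0)
Last nonzero remainder: −84w^2 + 84. Dividing through by −84 gives the monic gcd w^2 − 1.

w^2 − 1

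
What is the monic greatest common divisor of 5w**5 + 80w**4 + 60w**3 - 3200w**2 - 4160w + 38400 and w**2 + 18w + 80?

Repeated division with remainder:
  5w**5 + 80w**4 + 60w**3 - 3200w**2 - 4160w + 38400 = (5w**3 - 10w**2 - 160w + 480)(w**2 + 18w + 80) + (0)
The last nonzero remainder w**2 + 18w + 80 is already monic.

w**2 + 18w + 80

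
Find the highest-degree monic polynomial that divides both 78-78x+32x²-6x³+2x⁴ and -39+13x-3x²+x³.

13+x²

Euclidean algorithm in ℚ[x]:
  2x⁴-6x³+32x²-78x+78 = (2x)(x³-3x²+13x-39) + (6x²+78)
  x³-3x²+13x-39 = ((1/6)x-1/2)(6x²+78) + (0)
Last nonzero remainder: 6x²+78. Dividing through by 6 gives the monic gcd x²+13.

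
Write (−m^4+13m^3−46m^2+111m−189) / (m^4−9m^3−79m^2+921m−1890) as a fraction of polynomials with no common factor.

By polynomial division,
  −m^4+13m^3−46m^2+111m−189 = (−1)(m^4−9m^3−79m^2+921m−1890) + (4m^3−125m^2+1032m−2079)
  m^4−9m^3−79m^2+921m−1890 = ((1/4)m+89/16)(4m^3−125m^2+1032m−2079) + ((5733/16)m^2−(17199/4)m+154791/16)
  4m^3−125m^2+1032m−2079 = ((64/5733)m−176/819)((5733/16)m^2−(17199/4)m+154791/16) + (0)
Last nonzero remainder: (5733/16)m^2−(17199/4)m+154791/16. Dividing through by 5733/16 gives the monic gcd m^2−12m+27.
Cancel m^2−12m+27 from numerator and denominator to get the reduced form.

(−m^2+m−7)/(m^2+3m−70)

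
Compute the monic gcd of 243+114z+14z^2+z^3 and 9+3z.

Repeated division with remainder:
  z^3+14z^2+114z+243 = ((1/3)z^2+(11/3)z+27)(3z+9) + (0)
Last nonzero remainder: 3z+9. Dividing through by 3 gives the monic gcd z+3.

3+z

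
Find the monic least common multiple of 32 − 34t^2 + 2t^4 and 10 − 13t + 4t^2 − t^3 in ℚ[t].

160 − 48t − 154t^2 + 51t^3 − 7t^4 − 3t^5 + t^6

By polynomial division,
  2t^4 − 34t^2 + 32 = (−2t − 8)(−t^3 + 4t^2 − 13t + 10) + (−28t^2 − 84t + 112)
  −t^3 + 4t^2 − 13t + 10 = ((1/28)t − 1/4)(−28t^2 − 84t + 112) + (−38t + 38)
  −28t^2 − 84t + 112 = ((14/19)t + 56/19)(−38t + 38) + (0)
Last nonzero remainder: −38t + 38. Dividing through by −38 gives the monic gcd t − 1.
Then lcm(f, g) = f·g / gcd(f, g); expanding and making the result monic gives the answer.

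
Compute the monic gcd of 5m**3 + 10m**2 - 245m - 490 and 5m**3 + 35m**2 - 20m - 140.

Repeated division with remainder:
  5m**3 + 10m**2 - 245m - 490 = (5m**3 + 35m**2 - 20m - 140) + (-25m**2 - 225m - 350)
  5m**3 + 35m**2 - 20m - 140 = (-(1/5)m + 2/5)(-25m**2 - 225m - 350) + (0)
Last nonzero remainder: -25m**2 - 225m - 350. Dividing through by -25 gives the monic gcd m**2 + 9m + 14.

m**2 + 9m + 14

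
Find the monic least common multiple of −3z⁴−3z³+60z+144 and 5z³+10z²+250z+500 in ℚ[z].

Euclidean algorithm in ℚ[z]:
  −3z⁴−3z³+60z+144 = (−(3/5)z+3/5)(5z³+10z²+250z+500) + (144z²+210z−156)
  5z³+10z²+250z+500 = ((5/144)z+65/3456)(144z²+210z−156) + ((144845/576)z+144845/288)
  144z²+210z−156 = ((82944/144845)z−44928/144845)((144845/576)z+144845/288) + (0)
Last nonzero remainder: (144845/576)z+144845/288. Dividing through by 144845/576 gives the monic gcd z+2.
Then lcm(f, g) = f·g / gcd(f, g); expanding and making the result monic gives the answer.

z⁶+z⁵+50z⁴+30z³−48z²−1000z−2400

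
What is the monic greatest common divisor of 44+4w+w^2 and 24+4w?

Repeated division with remainder:
  w^2+4w+44 = ((1/4)w-1/2)(4w+24) + (56)
  4w+24 = ((1/14)w+3/7)(56) + (0)
The last nonzero remainder is the constant 56, so the polynomials are coprime and gcd = 1.

1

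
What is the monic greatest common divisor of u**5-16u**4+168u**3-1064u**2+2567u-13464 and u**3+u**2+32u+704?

u**2-7u+88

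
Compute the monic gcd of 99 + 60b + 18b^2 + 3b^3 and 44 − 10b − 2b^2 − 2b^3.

11 + 3b + b^2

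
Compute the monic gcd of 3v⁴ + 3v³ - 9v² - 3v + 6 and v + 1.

v + 1

Repeated division with remainder:
  3v⁴ + 3v³ - 9v² - 3v + 6 = (3v³ - 9v + 6)(v + 1) + (0)
The last nonzero remainder v + 1 is already monic.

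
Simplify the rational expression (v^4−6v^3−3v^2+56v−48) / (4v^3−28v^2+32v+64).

(v^2+2v−3)/(4v+4)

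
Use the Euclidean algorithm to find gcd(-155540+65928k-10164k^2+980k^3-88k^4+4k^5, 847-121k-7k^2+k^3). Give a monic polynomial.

77-18k+k^2

Euclidean algorithm in ℚ[k]:
  4k^5-88k^4+980k^3-10164k^2+65928k-155540 = (4k^2-60k+1044)(k^3-7k^2-121k+847) + (-13504k^2+243072k-1039808)
  k^3-7k^2-121k+847 = (-(1/13504)k-11/13504)(-13504k^2+243072k-1039808) + (0)
Last nonzero remainder: -13504k^2+243072k-1039808. Dividing through by -13504 gives the monic gcd k^2-18k+77.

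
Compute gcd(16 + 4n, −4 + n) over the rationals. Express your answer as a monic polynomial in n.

Repeated division with remainder:
  4n + 16 = (4)(n − 4) + (32)
  n − 4 = ((1/32)n − 1/8)(32) + (0)
The last nonzero remainder is the constant 32, so the polynomials are coprime and gcd = 1.

1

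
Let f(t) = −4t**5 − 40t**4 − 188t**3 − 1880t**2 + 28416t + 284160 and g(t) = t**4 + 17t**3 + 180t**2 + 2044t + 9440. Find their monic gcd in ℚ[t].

t**2 + 18t + 80

Apply the Euclidean algorithm:
  −4t**5 − 40t**4 − 188t**3 − 1880t**2 + 28416t + 284160 = (−4t + 28)(t**4 + 17t**3 + 180t**2 + 2044t + 9440) + (56t**3 + 1256t**2 + 8944t + 19840)
  t**4 + 17t**3 + 180t**2 + 2044t + 9440 = ((1/56)t − 19/196)(56t**3 + 1256t**2 + 8944t + 19840) + ((6960/49)t**2 + (125280/49)t + 556800/49)
  56t**3 + 1256t**2 + 8944t + 19840 = ((343/870)t + 1519/870)((6960/49)t**2 + (125280/49)t + 556800/49) + (0)
Last nonzero remainder: (6960/49)t**2 + (125280/49)t + 556800/49. Dividing through by 6960/49 gives the monic gcd t**2 + 18t + 80.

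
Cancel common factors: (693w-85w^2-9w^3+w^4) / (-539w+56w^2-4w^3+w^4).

(-99-2w+w^2)/(77+3w+w^2)

By polynomial division,
  w^4-9w^3-85w^2+693w = (w^4-4w^3+56w^2-539w) + (-5w^3-141w^2+1232w)
  w^4-4w^3+56w^2-539w = (-(1/5)w+161/25)(-5w^3-141w^2+1232w) + ((30261/25)w^2-(211827/25)w)
  -5w^3-141w^2+1232w = (-(125/30261)w-400/2751)((30261/25)w^2-(211827/25)w) + (0)
Last nonzero remainder: (30261/25)w^2-(211827/25)w. Dividing through by 30261/25 gives the monic gcd w^2-7w.
Cancel w^2-7w from numerator and denominator to get the reduced form.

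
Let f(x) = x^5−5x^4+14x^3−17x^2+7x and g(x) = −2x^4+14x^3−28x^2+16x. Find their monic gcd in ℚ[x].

Repeated division with remainder:
  x^5−5x^4+14x^3−17x^2+7x = (−(1/2)x−1)(−2x^4+14x^3−28x^2+16x) + (14x^3−37x^2+23x)
  −2x^4+14x^3−28x^2+16x = (−(1/7)x+61/98)(14x^3−37x^2+23x) + (−(165/98)x^2+(165/98)x)
  14x^3−37x^2+23x = (−(1372/165)x+2254/165)(−(165/98)x^2+(165/98)x) + (0)
Last nonzero remainder: −(165/98)x^2+(165/98)x. Dividing through by −165/98 gives the monic gcd x^2−x.

x^2−x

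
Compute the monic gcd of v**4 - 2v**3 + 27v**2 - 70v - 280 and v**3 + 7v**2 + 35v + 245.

v**2 + 35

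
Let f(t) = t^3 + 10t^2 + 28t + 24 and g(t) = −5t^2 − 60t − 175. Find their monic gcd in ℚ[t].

1

By polynomial division,
  t^3 + 10t^2 + 28t + 24 = (−(1/5)t + 2/5)(−5t^2 − 60t − 175) + (17t + 94)
  −5t^2 − 60t − 175 = (−(5/17)t − 550/289)(17t + 94) + (1125/289)
  17t + 94 = ((4913/1125)t + 27166/1125)(1125/289) + (0)
The last nonzero remainder is the constant 1125/289, so the polynomials are coprime and gcd = 1.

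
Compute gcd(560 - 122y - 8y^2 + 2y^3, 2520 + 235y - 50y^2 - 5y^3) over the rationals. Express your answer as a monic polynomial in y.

-56 + y + y^2

Apply the Euclidean algorithm:
  2y^3 - 8y^2 - 122y + 560 = (-2/5)(-5y^3 - 50y^2 + 235y + 2520) + (-28y^2 - 28y + 1568)
  -5y^3 - 50y^2 + 235y + 2520 = ((5/28)y + 45/28)(-28y^2 - 28y + 1568) + (0)
Last nonzero remainder: -28y^2 - 28y + 1568. Dividing through by -28 gives the monic gcd y^2 + y - 56.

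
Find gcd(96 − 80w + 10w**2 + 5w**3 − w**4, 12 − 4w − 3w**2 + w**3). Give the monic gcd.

Euclidean algorithm in ℚ[w]:
  −w**4 + 5w**3 + 10w**2 − 80w + 96 = (−w + 2)(w**3 − 3w**2 − 4w + 12) + (12w**2 − 60w + 72)
  w**3 − 3w**2 − 4w + 12 = ((1/12)w + 1/6)(12w**2 − 60w + 72) + (0)
Last nonzero remainder: 12w**2 − 60w + 72. Dividing through by 12 gives the monic gcd w**2 − 5w + 6.

6 − 5w + w**2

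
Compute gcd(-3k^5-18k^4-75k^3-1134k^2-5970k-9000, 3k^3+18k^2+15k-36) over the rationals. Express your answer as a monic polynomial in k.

k^2+7k+12

Apply the Euclidean algorithm:
  -3k^5-18k^4-75k^3-1134k^2-5970k-9000 = (-k^2-20)(3k^3+18k^2+15k-36) + (-810k^2-5670k-9720)
  3k^3+18k^2+15k-36 = (-(1/270)k+1/270)(-810k^2-5670k-9720) + (0)
Last nonzero remainder: -810k^2-5670k-9720. Dividing through by -810 gives the monic gcd k^2+7k+12.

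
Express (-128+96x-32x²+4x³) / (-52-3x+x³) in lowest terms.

Euclidean algorithm in ℚ[x]:
  4x³-32x²+96x-128 = (4)(x³-3x-52) + (-32x²+108x+80)
  x³-3x-52 = (-(1/32)x-27/256)(-32x²+108x+80) + ((697/64)x-697/16)
  -32x²+108x+80 = (-(2048/697)x-1280/697)((697/64)x-697/16) + (0)
Last nonzero remainder: (697/64)x-697/16. Dividing through by 697/64 gives the monic gcd x-4.
Cancel x-4 from numerator and denominator to get the reduced form.

(32-16x+4x²)/(13+4x+x²)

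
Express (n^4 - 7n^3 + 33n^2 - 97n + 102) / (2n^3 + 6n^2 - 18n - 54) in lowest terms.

(n^3 - 4n^2 + 21n - 34)/(2n^2 + 12n + 18)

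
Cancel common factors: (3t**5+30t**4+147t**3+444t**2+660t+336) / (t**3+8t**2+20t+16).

(3t**3+12t**2+51t+42)/(t+2)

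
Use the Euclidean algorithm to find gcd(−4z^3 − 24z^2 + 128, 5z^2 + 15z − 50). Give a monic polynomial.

z − 2

By polynomial division,
  −4z^3 − 24z^2 + 128 = (−(4/5)z − 12/5)(5z^2 + 15z − 50) + (−4z + 8)
  5z^2 + 15z − 50 = (−(5/4)z − 25/4)(−4z + 8) + (0)
Last nonzero remainder: −4z + 8. Dividing through by −4 gives the monic gcd z − 2.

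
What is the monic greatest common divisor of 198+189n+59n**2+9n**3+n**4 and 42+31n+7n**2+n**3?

2+n

Apply the Euclidean algorithm:
  n**4+9n**3+59n**2+189n+198 = (n+2)(n**3+7n**2+31n+42) + (14n**2+85n+114)
  n**3+7n**2+31n+42 = ((1/14)n+13/196)(14n**2+85n+114) + ((3375/196)n+3375/98)
  14n**2+85n+114 = ((2744/3375)n+3724/1125)((3375/196)n+3375/98) + (0)
Last nonzero remainder: (3375/196)n+3375/98. Dividing through by 3375/196 gives the monic gcd n+2.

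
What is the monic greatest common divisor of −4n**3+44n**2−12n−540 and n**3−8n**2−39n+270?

Apply the Euclidean algorithm:
  −4n**3+44n**2−12n−540 = (−4)(n**3−8n**2−39n+270) + (12n**2−168n+540)
  n**3−8n**2−39n+270 = ((1/12)n+1/2)(12n**2−168n+540) + (0)
Last nonzero remainder: 12n**2−168n+540. Dividing through by 12 gives the monic gcd n**2−14n+45.

n**2−14n+45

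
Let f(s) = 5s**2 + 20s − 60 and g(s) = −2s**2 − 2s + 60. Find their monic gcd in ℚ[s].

s + 6

By polynomial division,
  5s**2 + 20s − 60 = (−5/2)(−2s**2 − 2s + 60) + (15s + 90)
  −2s**2 − 2s + 60 = (−(2/15)s + 2/3)(15s + 90) + (0)
Last nonzero remainder: 15s + 90. Dividing through by 15 gives the monic gcd s + 6.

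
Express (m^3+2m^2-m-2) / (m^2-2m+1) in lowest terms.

(m^2+3m+2)/(m-1)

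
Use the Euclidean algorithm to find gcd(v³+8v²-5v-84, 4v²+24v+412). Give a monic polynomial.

Repeated division with remainder:
  v³+8v²-5v-84 = ((1/4)v+1/2)(4v²+24v+412) + (-120v-290)
  4v²+24v+412 = (-(1/30)v-43/360)(-120v-290) + (13585/36)
  -120v-290 = (-(864/2717)v-2088/2717)(13585/36) + (0)
The last nonzero remainder is the constant 13585/36, so the polynomials are coprime and gcd = 1.

1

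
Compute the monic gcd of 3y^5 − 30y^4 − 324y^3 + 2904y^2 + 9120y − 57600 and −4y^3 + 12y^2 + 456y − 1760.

Euclidean algorithm in ℚ[y]:
  3y^5 − 30y^4 − 324y^3 + 2904y^2 + 9120y − 57600 = (−(3/4)y^2 + (21/4)y + 45/4)(−4y^3 + 12y^2 + 456y − 1760) + (−945y^2 + 13230y − 37800)
  −4y^3 + 12y^2 + 456y − 1760 = ((4/945)y + 44/945)(−945y^2 + 13230y − 37800) + (0)
Last nonzero remainder: −945y^2 + 13230y − 37800. Dividing through by −945 gives the monic gcd y^2 − 14y + 40.

y^2 − 14y + 40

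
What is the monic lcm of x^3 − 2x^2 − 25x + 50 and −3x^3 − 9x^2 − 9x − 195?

x^5 − 4x^4 − 8x^3 + 74x^2 − 425x + 650

By polynomial division,
  x^3 − 2x^2 − 25x + 50 = (−1/3)(−3x^3 − 9x^2 − 9x − 195) + (−5x^2 − 28x − 15)
  −3x^3 − 9x^2 − 9x − 195 = ((3/5)x − 39/25)(−5x^2 − 28x − 15) + (−(1092/25)x − 1092/5)
  −5x^2 − 28x − 15 = ((125/1092)x + 25/364)(−(1092/25)x − 1092/5) + (0)
Last nonzero remainder: −(1092/25)x − 1092/5. Dividing through by −1092/25 gives the monic gcd x + 5.
Then lcm(f, g) = f·g / gcd(f, g); expanding and making the result monic gives the answer.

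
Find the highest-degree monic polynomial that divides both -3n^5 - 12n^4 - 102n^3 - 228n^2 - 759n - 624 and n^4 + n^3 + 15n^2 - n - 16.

Repeated division with remainder:
  -3n^5 - 12n^4 - 102n^3 - 228n^2 - 759n - 624 = (-3n - 9)(n^4 + n^3 + 15n^2 - n - 16) + (-48n^3 - 96n^2 - 816n - 768)
  n^4 + n^3 + 15n^2 - n - 16 = (-(1/48)n + 1/48)(-48n^3 - 96n^2 - 816n - 768) + (0)
Last nonzero remainder: -48n^3 - 96n^2 - 816n - 768. Dividing through by -48 gives the monic gcd n^3 + 2n^2 + 17n + 16.

n^3 + 2n^2 + 17n + 16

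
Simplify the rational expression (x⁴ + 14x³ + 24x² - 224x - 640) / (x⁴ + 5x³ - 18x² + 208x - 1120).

(x² + 8x + 16)/(x² - x + 28)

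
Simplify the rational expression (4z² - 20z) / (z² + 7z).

(4z - 20)/(z + 7)

Repeated division with remainder:
  4z² - 20z = (4)(z² + 7z) + (-48z)
  z² + 7z = (-(1/48)z - 7/48)(-48z) + (0)
Last nonzero remainder: -48z. Dividing through by -48 gives the monic gcd z.
Cancel z from numerator and denominator to get the reduced form.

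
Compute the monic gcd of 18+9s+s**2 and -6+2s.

1

Repeated division with remainder:
  s**2+9s+18 = ((1/2)s+6)(2s-6) + (54)
  2s-6 = ((1/27)s-1/9)(54) + (0)
The last nonzero remainder is the constant 54, so the polynomials are coprime and gcd = 1.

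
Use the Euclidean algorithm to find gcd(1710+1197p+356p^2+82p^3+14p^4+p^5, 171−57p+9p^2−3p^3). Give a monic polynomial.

Apply the Euclidean algorithm:
  p^5+14p^4+82p^3+356p^2+1197p+1710 = (−(1/3)p^2−(17/3)p−38)(−3p^3+9p^2−57p+171) + (432p^2+8208)
  −3p^3+9p^2−57p+171 = (−(1/144)p+1/48)(432p^2+8208) + (0)
Last nonzero remainder: 432p^2+8208. Dividing through by 432 gives the monic gcd p^2+19.

19+p^2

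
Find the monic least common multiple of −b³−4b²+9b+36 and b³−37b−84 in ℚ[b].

b⁴−3b³−37b²+27b+252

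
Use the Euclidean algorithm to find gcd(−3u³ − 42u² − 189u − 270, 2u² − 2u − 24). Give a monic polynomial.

Repeated division with remainder:
  −3u³ − 42u² − 189u − 270 = (−(3/2)u − 45/2)(2u² − 2u − 24) + (−270u − 810)
  2u² − 2u − 24 = (−(1/135)u + 4/135)(−270u − 810) + (0)
Last nonzero remainder: −270u − 810. Dividing through by −270 gives the monic gcd u + 3.

u + 3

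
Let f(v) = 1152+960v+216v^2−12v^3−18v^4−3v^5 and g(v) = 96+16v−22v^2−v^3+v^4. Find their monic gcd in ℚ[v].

−32−16v+2v^2+v^3

Euclidean algorithm in ℚ[v]:
  −3v^5−18v^4−12v^3+216v^2+960v+1152 = (−3v−21)(v^4−v^3−22v^2+16v+96) + (−99v^3−198v^2+1584v+3168)
  v^4−v^3−22v^2+16v+96 = (−(1/99)v+1/33)(−99v^3−198v^2+1584v+3168) + (0)
Last nonzero remainder: −99v^3−198v^2+1584v+3168. Dividing through by −99 gives the monic gcd v^3+2v^2−16v−32.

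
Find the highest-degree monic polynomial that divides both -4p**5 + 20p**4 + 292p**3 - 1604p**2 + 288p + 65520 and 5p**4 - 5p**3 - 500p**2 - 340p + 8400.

By polynomial division,
  -4p**5 + 20p**4 + 292p**3 - 1604p**2 + 288p + 65520 = (-(4/5)p + 16/5)(5p**4 - 5p**3 - 500p**2 - 340p + 8400) + (-92p**3 - 276p**2 + 8096p + 38640)
  5p**4 - 5p**3 - 500p**2 - 340p + 8400 = (-(5/92)p + 5/23)(-92p**3 - 276p**2 + 8096p + 38640) + (0)
Last nonzero remainder: -92p**3 - 276p**2 + 8096p + 38640. Dividing through by -92 gives the monic gcd p**3 + 3p**2 - 88p - 420.

p**3 + 3p**2 - 88p - 420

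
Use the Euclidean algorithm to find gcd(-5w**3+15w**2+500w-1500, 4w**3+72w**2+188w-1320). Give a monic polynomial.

w**2+7w-30

Repeated division with remainder:
  -5w**3+15w**2+500w-1500 = (-5/4)(4w**3+72w**2+188w-1320) + (105w**2+735w-3150)
  4w**3+72w**2+188w-1320 = ((4/105)w+44/105)(105w**2+735w-3150) + (0)
Last nonzero remainder: 105w**2+735w-3150. Dividing through by 105 gives the monic gcd w**2+7w-30.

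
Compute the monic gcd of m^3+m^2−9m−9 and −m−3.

m+3

Euclidean algorithm in ℚ[m]:
  m^3+m^2−9m−9 = (−m^2+2m+3)(−m−3) + (0)
Last nonzero remainder: −m−3. Dividing through by −1 gives the monic gcd m+3.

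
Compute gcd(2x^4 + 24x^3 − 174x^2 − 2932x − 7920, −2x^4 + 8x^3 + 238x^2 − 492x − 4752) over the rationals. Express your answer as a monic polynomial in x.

x^3 + 2x^2 − 107x − 396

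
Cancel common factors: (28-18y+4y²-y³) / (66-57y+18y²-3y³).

(14-2y+y²)/(33-12y+3y²)

Repeated division with remainder:
  -y³+4y²-18y+28 = (1/3)(-3y³+18y²-57y+66) + (-2y²+y+6)
  -3y³+18y²-57y+66 = ((3/2)y-33/4)(-2y²+y+6) + (-(231/4)y+231/2)
  -2y²+y+6 = ((8/231)y+4/77)(-(231/4)y+231/2) + (0)
Last nonzero remainder: -(231/4)y+231/2. Dividing through by -231/4 gives the monic gcd y-2.
Cancel y-2 from numerator and denominator to get the reduced form.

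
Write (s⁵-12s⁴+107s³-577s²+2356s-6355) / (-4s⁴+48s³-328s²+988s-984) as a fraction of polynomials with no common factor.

(-s³+5s²-31s+155)/(4s²-20s+24)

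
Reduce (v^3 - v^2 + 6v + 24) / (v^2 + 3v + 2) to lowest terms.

(v^2 - 3v + 12)/(v + 1)

Euclidean algorithm in ℚ[v]:
  v^3 - v^2 + 6v + 24 = (v - 4)(v^2 + 3v + 2) + (16v + 32)
  v^2 + 3v + 2 = ((1/16)v + 1/16)(16v + 32) + (0)
Last nonzero remainder: 16v + 32. Dividing through by 16 gives the monic gcd v + 2.
Cancel v + 2 from numerator and denominator to get the reduced form.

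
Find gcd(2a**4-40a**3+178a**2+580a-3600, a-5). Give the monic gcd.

a-5

Repeated division with remainder:
  2a**4-40a**3+178a**2+580a-3600 = (2a**3-30a**2+28a+720)(a-5) + (0)
The last nonzero remainder a-5 is already monic.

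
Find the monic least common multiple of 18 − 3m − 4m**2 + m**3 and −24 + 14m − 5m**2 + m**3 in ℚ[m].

144 − 60m − 8m**2 + 13m**3 − 6m**4 + m**5

Apply the Euclidean algorithm:
  m**3 − 4m**2 − 3m + 18 = (m**3 − 5m**2 + 14m − 24) + (m**2 − 17m + 42)
  m**3 − 5m**2 + 14m − 24 = (m + 12)(m**2 − 17m + 42) + (176m − 528)
  m**2 − 17m + 42 = ((1/176)m − 7/88)(176m − 528) + (0)
Last nonzero remainder: 176m − 528. Dividing through by 176 gives the monic gcd m − 3.
Then lcm(f, g) = f·g / gcd(f, g); expanding and making the result monic gives the answer.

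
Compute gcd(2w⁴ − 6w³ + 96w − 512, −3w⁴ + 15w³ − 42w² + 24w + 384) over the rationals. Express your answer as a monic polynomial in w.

w³ − 7w² + 28w − 64

Euclidean algorithm in ℚ[w]:
  2w⁴ − 6w³ + 96w − 512 = (−2/3)(−3w⁴ + 15w³ − 42w² + 24w + 384) + (4w³ − 28w² + 112w − 256)
  −3w⁴ + 15w³ − 42w² + 24w + 384 = (−(3/4)w − 3/2)(4w³ − 28w² + 112w − 256) + (0)
Last nonzero remainder: 4w³ − 28w² + 112w − 256. Dividing through by 4 gives the monic gcd w³ − 7w² + 28w − 64.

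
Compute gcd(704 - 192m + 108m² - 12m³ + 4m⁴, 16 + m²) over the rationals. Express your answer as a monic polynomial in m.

Repeated division with remainder:
  4m⁴ - 12m³ + 108m² - 192m + 704 = (4m² - 12m + 44)(m² + 16) + (0)
The last nonzero remainder m² + 16 is already monic.

16 + m²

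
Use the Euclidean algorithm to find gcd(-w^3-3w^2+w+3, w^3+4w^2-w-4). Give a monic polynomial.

Repeated division with remainder:
  -w^3-3w^2+w+3 = (-1)(w^3+4w^2-w-4) + (w^2-1)
  w^3+4w^2-w-4 = (w+4)(w^2-1) + (0)
The last nonzero remainder w^2-1 is already monic.

w^2-1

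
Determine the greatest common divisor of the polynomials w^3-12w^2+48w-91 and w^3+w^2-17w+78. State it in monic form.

Apply the Euclidean algorithm:
  w^3-12w^2+48w-91 = (w^3+w^2-17w+78) + (-13w^2+65w-169)
  w^3+w^2-17w+78 = (-(1/13)w-6/13)(-13w^2+65w-169) + (0)
Last nonzero remainder: -13w^2+65w-169. Dividing through by -13 gives the monic gcd w^2-5w+13.

w^2-5w+13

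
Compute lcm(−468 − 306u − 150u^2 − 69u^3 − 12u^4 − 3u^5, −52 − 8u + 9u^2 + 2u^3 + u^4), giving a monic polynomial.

Repeated division with remainder:
  −3u^5 − 12u^4 − 69u^3 − 150u^2 − 306u − 468 = (−3u − 6)(u^4 + 2u^3 + 9u^2 − 8u − 52) + (−30u^3 − 120u^2 − 510u − 780)
  u^4 + 2u^3 + 9u^2 − 8u − 52 = (−(1/30)u + 1/15)(−30u^3 − 120u^2 − 510u − 780) + (0)
Last nonzero remainder: −30u^3 − 120u^2 − 510u − 780. Dividing through by −30 gives the monic gcd u^3 + 4u^2 + 17u + 26.
Then lcm(f, g) = f·g / gcd(f, g); expanding and making the result monic gives the answer.

−312 − 48u + 2u^2 + 4u^3 + 15u^4 + 2u^5 + u^6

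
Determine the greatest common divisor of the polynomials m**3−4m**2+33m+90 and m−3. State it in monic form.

By polynomial division,
  m**3−4m**2+33m+90 = (m**2−m+30)(m−3) + (180)
  m−3 = ((1/180)m−1/60)(180) + (0)
The last nonzero remainder is the constant 180, so the polynomials are coprime and gcd = 1.

1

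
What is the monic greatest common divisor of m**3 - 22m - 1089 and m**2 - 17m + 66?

m - 11

Repeated division with remainder:
  m**3 - 22m - 1089 = (m + 17)(m**2 - 17m + 66) + (201m - 2211)
  m**2 - 17m + 66 = ((1/201)m - 2/67)(201m - 2211) + (0)
Last nonzero remainder: 201m - 2211. Dividing through by 201 gives the monic gcd m - 11.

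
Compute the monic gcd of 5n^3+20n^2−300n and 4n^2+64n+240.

n+10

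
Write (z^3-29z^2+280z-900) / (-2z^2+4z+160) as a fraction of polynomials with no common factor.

By polynomial division,
  z^3-29z^2+280z-900 = (-(1/2)z+27/2)(-2z^2+4z+160) + (306z-3060)
  -2z^2+4z+160 = (-(1/153)z-8/153)(306z-3060) + (0)
Last nonzero remainder: 306z-3060. Dividing through by 306 gives the monic gcd z-10.
Cancel z-10 from numerator and denominator to get the reduced form.

(-z^2+19z-90)/(2z+16)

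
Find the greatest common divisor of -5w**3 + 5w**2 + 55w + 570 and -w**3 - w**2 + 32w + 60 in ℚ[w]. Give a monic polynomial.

w - 6

By polynomial division,
  -5w**3 + 5w**2 + 55w + 570 = (5)(-w**3 - w**2 + 32w + 60) + (10w**2 - 105w + 270)
  -w**3 - w**2 + 32w + 60 = (-(1/10)w - 23/20)(10w**2 - 105w + 270) + (-(247/4)w + 741/2)
  10w**2 - 105w + 270 = (-(40/247)w + 180/247)(-(247/4)w + 741/2) + (0)
Last nonzero remainder: -(247/4)w + 741/2. Dividing through by -247/4 gives the monic gcd w - 6.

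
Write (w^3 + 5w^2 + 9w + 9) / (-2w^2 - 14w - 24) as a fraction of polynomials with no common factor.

(-w^2 - 2w - 3)/(2w + 8)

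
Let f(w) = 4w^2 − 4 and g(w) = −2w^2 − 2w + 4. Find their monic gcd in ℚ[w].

w − 1

Apply the Euclidean algorithm:
  4w^2 − 4 = (−2)(−2w^2 − 2w + 4) + (−4w + 4)
  −2w^2 − 2w + 4 = ((1/2)w + 1)(−4w + 4) + (0)
Last nonzero remainder: −4w + 4. Dividing through by −4 gives the monic gcd w − 1.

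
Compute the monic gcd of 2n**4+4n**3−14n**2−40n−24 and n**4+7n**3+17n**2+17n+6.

By polynomial division,
  2n**4+4n**3−14n**2−40n−24 = (2)(n**4+7n**3+17n**2+17n+6) + (−10n**3−48n**2−74n−36)
  n**4+7n**3+17n**2+17n+6 = (−(1/10)n−11/50)(−10n**3−48n**2−74n−36) + (−(24/25)n**2−(72/25)n−48/25)
  −10n**3−48n**2−74n−36 = ((125/12)n+75/4)(−(24/25)n**2−(72/25)n−48/25) + (0)
Last nonzero remainder: −(24/25)n**2−(72/25)n−48/25. Dividing through by −24/25 gives the monic gcd n**2+3n+2.

n**2+3n+2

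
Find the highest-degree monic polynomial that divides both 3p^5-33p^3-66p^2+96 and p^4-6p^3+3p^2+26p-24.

p^3-3p^2-6p+8

Repeated division with remainder:
  3p^5-33p^3-66p^2+96 = (3p+18)(p^4-6p^3+3p^2+26p-24) + (66p^3-198p^2-396p+528)
  p^4-6p^3+3p^2+26p-24 = ((1/66)p-1/22)(66p^3-198p^2-396p+528) + (0)
Last nonzero remainder: 66p^3-198p^2-396p+528. Dividing through by 66 gives the monic gcd p^3-3p^2-6p+8.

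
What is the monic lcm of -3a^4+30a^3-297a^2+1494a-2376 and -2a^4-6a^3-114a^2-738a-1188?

a^6-4a^5+48a^4+6a^3-1305a^2+270a+7128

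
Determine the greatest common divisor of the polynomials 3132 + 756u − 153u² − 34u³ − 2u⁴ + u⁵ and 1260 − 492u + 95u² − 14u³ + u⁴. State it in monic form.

36 − 12u + u²

Apply the Euclidean algorithm:
  u⁵ − 2u⁴ − 34u³ − 153u² + 756u + 3132 = (u + 12)(u⁴ − 14u³ + 95u² − 492u + 1260) + (39u³ − 801u² + 5400u − 11988)
  u⁴ − 14u³ + 95u² − 492u + 1260 = ((1/39)u + 85/507)(39u³ − 801u² + 5400u − 11988) + ((15350/169)u² − (184200/169)u + 552600/169)
  39u³ − 801u² + 5400u − 11988 = ((6591/15350)u − 56277/15350)((15350/169)u² − (184200/169)u + 552600/169) + (0)
Last nonzero remainder: (15350/169)u² − (184200/169)u + 552600/169. Dividing through by 15350/169 gives the monic gcd u² − 12u + 36.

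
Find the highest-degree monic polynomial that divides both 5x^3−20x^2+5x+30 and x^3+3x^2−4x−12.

Apply the Euclidean algorithm:
  5x^3−20x^2+5x+30 = (5)(x^3+3x^2−4x−12) + (−35x^2+25x+90)
  x^3+3x^2−4x−12 = (−(1/35)x−26/245)(−35x^2+25x+90) + ((60/49)x−120/49)
  −35x^2+25x+90 = (−(343/12)x−147/4)((60/49)x−120/49) + (0)
Last nonzero remainder: (60/49)x−120/49. Dividing through by 60/49 gives the monic gcd x−2.

x−2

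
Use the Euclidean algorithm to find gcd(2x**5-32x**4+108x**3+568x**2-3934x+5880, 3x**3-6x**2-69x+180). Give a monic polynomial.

Euclidean algorithm in ℚ[x]:
  2x**5-32x**4+108x**3+568x**2-3934x+5880 = ((2/3)x**2-(28/3)x+98/3)(3x**3-6x**2-69x+180) + (0)
Last nonzero remainder: 3x**3-6x**2-69x+180. Dividing through by 3 gives the monic gcd x**3-2x**2-23x+60.

x**3-2x**2-23x+60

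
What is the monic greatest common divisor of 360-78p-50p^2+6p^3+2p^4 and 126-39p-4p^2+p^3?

-3+p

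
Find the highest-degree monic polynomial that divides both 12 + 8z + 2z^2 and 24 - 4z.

Repeated division with remainder:
  2z^2 + 8z + 12 = (-(1/2)z - 5)(-4z + 24) + (132)
  -4z + 24 = (-(1/33)z + 2/11)(132) + (0)
The last nonzero remainder is the constant 132, so the polynomials are coprime and gcd = 1.

1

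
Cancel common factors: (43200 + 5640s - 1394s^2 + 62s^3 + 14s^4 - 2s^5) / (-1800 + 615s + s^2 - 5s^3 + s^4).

By polynomial division,
  -2s^5 + 14s^4 + 62s^3 - 1394s^2 + 5640s + 43200 = (-2s + 4)(s^4 - 5s^3 + s^2 + 615s - 1800) + (84s^3 - 168s^2 - 420s + 50400)
  s^4 - 5s^3 + s^2 + 615s - 1800 = ((1/84)s - 1/28)(84s^3 - 168s^2 - 420s + 50400) + (0)
Last nonzero remainder: 84s^3 - 168s^2 - 420s + 50400. Dividing through by 84 gives the monic gcd s^3 - 2s^2 - 5s + 600.
Cancel s^3 - 2s^2 - 5s + 600 from numerator and denominator to get the reduced form.

(72 + 10s - 2s^2)/(-3 + s)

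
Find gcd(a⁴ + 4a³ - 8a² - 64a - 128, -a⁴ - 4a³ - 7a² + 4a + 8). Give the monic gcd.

a² + 4a + 8

Euclidean algorithm in ℚ[a]:
  a⁴ + 4a³ - 8a² - 64a - 128 = (-1)(-a⁴ - 4a³ - 7a² + 4a + 8) + (-15a² - 60a - 120)
  -a⁴ - 4a³ - 7a² + 4a + 8 = ((1/15)a² - 1/15)(-15a² - 60a - 120) + (0)
Last nonzero remainder: -15a² - 60a - 120. Dividing through by -15 gives the monic gcd a² + 4a + 8.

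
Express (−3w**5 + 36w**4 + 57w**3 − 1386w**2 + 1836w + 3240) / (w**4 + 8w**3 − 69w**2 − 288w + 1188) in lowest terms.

(−3w**2 + 27w + 30)/(w + 11)

Apply the Euclidean algorithm:
  −3w**5 + 36w**4 + 57w**3 − 1386w**2 + 1836w + 3240 = (−3w + 60)(w**4 + 8w**3 − 69w**2 − 288w + 1188) + (−630w**3 + 1890w**2 + 22680w − 68040)
  w**4 + 8w**3 − 69w**2 − 288w + 1188 = (−(1/630)w − 11/630)(−630w**3 + 1890w**2 + 22680w − 68040) + (0)
Last nonzero remainder: −630w**3 + 1890w**2 + 22680w − 68040. Dividing through by −630 gives the monic gcd w**3 − 3w**2 − 36w + 108.
Cancel w**3 − 3w**2 − 36w + 108 from numerator and denominator to get the reduced form.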